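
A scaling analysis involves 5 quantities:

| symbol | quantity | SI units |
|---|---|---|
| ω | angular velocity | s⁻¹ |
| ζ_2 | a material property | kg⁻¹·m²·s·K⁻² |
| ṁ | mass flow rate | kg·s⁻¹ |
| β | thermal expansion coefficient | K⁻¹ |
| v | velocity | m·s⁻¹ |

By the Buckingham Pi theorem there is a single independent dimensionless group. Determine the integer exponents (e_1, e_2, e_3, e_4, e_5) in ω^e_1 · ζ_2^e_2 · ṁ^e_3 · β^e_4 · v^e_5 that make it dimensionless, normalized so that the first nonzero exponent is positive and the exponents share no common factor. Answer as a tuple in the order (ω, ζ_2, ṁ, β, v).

M: e_1·(0) + e_2·(-1) + e_3·(1) + e_4·(0) + e_5·(0) = 0
L: e_1·(0) + e_2·(2) + e_3·(0) + e_4·(0) + e_5·(1) = 0
T: e_1·(-1) + e_2·(1) + e_3·(-1) + e_4·(0) + e_5·(-1) = 0
Θ: e_1·(0) + e_2·(-2) + e_3·(0) + e_4·(-1) + e_5·(0) = 0
Solving this homogeneous linear system for the smallest-integer solution (first nonzero entry positive) gives (2, 1, 1, -2, -2).

(2, 1, 1, -2, -2)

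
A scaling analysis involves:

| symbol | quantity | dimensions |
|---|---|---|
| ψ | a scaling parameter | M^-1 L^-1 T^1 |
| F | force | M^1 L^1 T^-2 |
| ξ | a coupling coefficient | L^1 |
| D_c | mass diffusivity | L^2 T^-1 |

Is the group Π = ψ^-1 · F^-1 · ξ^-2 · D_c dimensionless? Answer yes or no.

yes

Sum the exponent of each base dimension across the product:
  M: −[ψ]_M − [F]_M − 2·[ξ]_M + [D_c]_M = −(-1) − (1) − 2·(0) + (0) = 0
  L: −[ψ]_L − [F]_L − 2·[ξ]_L + [D_c]_L = −(-1) − (1) − 2·(1) + (2) = 0
  T: −[ψ]_T − [F]_T − 2·[ξ]_T + [D_c]_T = −(1) − (-2) − 2·(0) + (-1) = 0
All base exponents vanish — dimensionless.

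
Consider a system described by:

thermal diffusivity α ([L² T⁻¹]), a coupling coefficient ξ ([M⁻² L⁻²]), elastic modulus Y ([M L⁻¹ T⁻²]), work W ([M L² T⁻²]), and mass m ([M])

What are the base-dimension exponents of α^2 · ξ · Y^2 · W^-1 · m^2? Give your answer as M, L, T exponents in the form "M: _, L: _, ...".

Collect each base-dimension exponent across the product:
  M: 2·(0) + (-2) + 2·(1) − (1) + 2·(1) = 1
  L: 2·(2) + (-2) + 2·(-1) − (2) + 2·(0) = -2
  T: 2·(-1) + (0) + 2·(-2) − (-2) + 2·(0) = -4
So the dimensions are [M L⁻² T⁻⁴].

M: 1, L: -2, T: -4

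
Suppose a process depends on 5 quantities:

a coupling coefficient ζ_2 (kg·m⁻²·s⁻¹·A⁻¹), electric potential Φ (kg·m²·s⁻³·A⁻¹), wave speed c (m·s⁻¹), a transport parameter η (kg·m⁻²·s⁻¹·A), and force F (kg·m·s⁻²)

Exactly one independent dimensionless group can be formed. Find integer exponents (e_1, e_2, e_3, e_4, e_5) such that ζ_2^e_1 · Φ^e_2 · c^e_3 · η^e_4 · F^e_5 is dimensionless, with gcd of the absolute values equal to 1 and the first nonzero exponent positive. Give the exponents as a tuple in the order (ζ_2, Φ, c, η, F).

M: e_1·(1) + e_2·(1) + e_3·(0) + e_4·(1) + e_5·(1) = 0
L: e_1·(-2) + e_2·(2) + e_3·(1) + e_4·(-2) + e_5·(1) = 0
T: e_1·(-1) + e_2·(-3) + e_3·(-1) + e_4·(-1) + e_5·(-2) = 0
I: e_1·(-1) + e_2·(-1) + e_3·(0) + e_4·(1) + e_5·(0) = 0
Solving this homogeneous linear system for the smallest-integer solution (first nonzero entry positive) gives (1, -2, 2, -1, 2).

(1, -2, 2, -1, 2)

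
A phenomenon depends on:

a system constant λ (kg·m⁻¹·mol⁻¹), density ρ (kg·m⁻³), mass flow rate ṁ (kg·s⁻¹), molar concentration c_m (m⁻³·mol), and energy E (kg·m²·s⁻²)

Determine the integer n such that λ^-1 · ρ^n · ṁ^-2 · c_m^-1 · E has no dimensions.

2

Balance the M exponent: (1)·n from ρ, plus −(1) − 2·(1) − (0) + (1) = -2 from the rest, must sum to zero.
n − 2 = 0, so n = 2.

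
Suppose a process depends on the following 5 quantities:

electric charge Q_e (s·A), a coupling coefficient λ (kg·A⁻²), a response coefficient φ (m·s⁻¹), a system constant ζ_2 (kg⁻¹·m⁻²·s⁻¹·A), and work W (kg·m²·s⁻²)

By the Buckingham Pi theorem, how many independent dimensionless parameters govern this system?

1

There are 5 variables and 4 base dimensions (M, L, T, I).
The dimension matrix has rank 4.
Independent dimensionless groups: 5 − 4 = 1.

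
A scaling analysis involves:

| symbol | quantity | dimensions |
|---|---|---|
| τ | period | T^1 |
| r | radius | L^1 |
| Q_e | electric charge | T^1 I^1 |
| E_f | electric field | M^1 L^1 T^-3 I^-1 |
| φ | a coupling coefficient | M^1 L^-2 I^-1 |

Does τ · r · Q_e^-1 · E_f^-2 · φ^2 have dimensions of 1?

Sum the exponent of each base dimension across the product:
  M: [τ]_M + [r]_M − [Q_e]_M − 2·[E_f]_M + 2·[φ]_M = (0) + (0) − (0) − 2·(1) + 2·(1) = 0
  L: [τ]_L + [r]_L − [Q_e]_L − 2·[E_f]_L + 2·[φ]_L = (0) + (1) − (0) − 2·(1) + 2·(-2) = -5
  T: [τ]_T + [r]_T − [Q_e]_T − 2·[E_f]_T + 2·[φ]_T = (1) + (0) − (1) − 2·(-3) + 2·(0) = 6
  I: [τ]_I + [r]_I − [Q_e]_I − 2·[E_f]_I + 2·[φ]_I = (0) + (0) − (1) − 2·(-1) + 2·(-1) = -1
Net dimensions [L⁻⁵ T⁶ I⁻¹] ≠ [1] — not dimensionless.

no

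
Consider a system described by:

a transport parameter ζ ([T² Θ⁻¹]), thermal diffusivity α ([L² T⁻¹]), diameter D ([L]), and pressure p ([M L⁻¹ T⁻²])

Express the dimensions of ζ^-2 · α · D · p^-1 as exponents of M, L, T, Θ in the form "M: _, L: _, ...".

M: -1, L: 4, T: -3, Θ: 2

Collect each base-dimension exponent across the product:
  M: −2·(0) + (0) + (0) − (1) = -1
  L: −2·(0) + (2) + (1) − (-1) = 4
  T: −2·(2) + (-1) + (0) − (-2) = -3
  Θ: −2·(-1) + (0) + (0) − (0) = 2
So the dimensions are [M⁻¹ L⁴ T⁻³ Θ²].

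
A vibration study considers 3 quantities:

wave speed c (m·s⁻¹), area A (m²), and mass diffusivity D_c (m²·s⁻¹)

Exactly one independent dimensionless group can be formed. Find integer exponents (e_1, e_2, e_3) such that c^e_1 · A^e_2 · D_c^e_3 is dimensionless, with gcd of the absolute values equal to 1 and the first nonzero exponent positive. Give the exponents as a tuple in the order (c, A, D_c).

L: e_1·(1) + e_2·(2) + e_3·(2) = 0
T: e_1·(-1) + e_2·(0) + e_3·(-1) = 0
Solving this homogeneous linear system for the smallest-integer solution (first nonzero entry positive) gives (2, 1, -2).

(2, 1, -2)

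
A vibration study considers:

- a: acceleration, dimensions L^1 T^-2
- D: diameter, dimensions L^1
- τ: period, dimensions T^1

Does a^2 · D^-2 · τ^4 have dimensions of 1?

yes

Sum the exponent of each base dimension across the product:
  L: 2·[a]_L − 2·[D]_L + 4·[τ]_L = 2·(1) − 2·(1) + 4·(0) = 0
  T: 2·[a]_T − 2·[D]_T + 4·[τ]_T = 2·(-2) − 2·(0) + 4·(1) = 0
All base exponents vanish — dimensionless.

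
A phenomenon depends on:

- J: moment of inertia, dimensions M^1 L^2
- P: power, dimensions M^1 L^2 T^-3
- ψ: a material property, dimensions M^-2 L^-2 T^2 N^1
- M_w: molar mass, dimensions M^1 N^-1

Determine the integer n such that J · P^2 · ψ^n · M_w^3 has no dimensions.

Balance the M exponent: (-2)·n from ψ, plus (1) + 2·(1) + 3·(1) = 6 from the rest, must sum to zero.
-2n + 6 = 0, so n = 3.

3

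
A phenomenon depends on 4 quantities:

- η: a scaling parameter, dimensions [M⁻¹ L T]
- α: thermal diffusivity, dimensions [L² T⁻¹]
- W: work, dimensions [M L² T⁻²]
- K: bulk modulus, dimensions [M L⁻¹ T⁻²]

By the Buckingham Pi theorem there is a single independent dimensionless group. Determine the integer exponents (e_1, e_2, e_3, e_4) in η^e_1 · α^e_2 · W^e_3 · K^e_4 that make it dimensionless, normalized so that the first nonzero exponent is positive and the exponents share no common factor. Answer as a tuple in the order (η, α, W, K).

M: e_1·(-1) + e_2·(0) + e_3·(1) + e_4·(1) = 0
L: e_1·(1) + e_2·(2) + e_3·(2) + e_4·(-1) = 0
T: e_1·(1) + e_2·(-1) + e_3·(-2) + e_4·(-2) = 0
Solving this homogeneous linear system for the smallest-integer solution (first nonzero entry positive) gives (3, -3, 2, 1).

(3, -3, 2, 1)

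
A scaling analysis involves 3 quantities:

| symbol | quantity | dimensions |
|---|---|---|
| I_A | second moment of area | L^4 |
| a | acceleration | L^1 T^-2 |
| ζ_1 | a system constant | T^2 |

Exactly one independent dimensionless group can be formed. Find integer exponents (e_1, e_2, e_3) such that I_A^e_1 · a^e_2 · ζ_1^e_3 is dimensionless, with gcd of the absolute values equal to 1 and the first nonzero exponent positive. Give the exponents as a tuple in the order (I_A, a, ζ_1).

L: e_1·(4) + e_2·(1) + e_3·(0) = 0
T: e_1·(0) + e_2·(-2) + e_3·(2) = 0
Solving this homogeneous linear system for the smallest-integer solution (first nonzero entry positive) gives (1, -4, -4).

(1, -4, -4)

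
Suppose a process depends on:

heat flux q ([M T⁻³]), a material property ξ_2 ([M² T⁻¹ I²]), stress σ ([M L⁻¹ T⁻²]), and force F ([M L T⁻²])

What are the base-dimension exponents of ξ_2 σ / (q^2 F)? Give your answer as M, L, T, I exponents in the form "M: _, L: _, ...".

M: 0, L: -2, T: 5, I: 2

Collect each base-dimension exponent across the product:
  M: −2·(1) + (2) + (1) − (1) = 0
  L: −2·(0) + (0) + (-1) − (1) = -2
  T: −2·(-3) + (-1) + (-2) − (-2) = 5
  I: −2·(0) + (2) + (0) − (0) = 2
So the dimensions are [L⁻² T⁵ I²].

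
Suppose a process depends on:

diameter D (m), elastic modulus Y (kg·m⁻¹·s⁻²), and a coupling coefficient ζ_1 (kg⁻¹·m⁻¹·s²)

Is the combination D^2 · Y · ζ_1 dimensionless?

Sum the exponent of each base dimension across the product:
  M: 2·[D]_M + [Y]_M + [ζ_1]_M = 2·(0) + (1) + (-1) = 0
  L: 2·[D]_L + [Y]_L + [ζ_1]_L = 2·(1) + (-1) + (-1) = 0
  T: 2·[D]_T + [Y]_T + [ζ_1]_T = 2·(0) + (-2) + (2) = 0
All base exponents vanish — dimensionless.

yes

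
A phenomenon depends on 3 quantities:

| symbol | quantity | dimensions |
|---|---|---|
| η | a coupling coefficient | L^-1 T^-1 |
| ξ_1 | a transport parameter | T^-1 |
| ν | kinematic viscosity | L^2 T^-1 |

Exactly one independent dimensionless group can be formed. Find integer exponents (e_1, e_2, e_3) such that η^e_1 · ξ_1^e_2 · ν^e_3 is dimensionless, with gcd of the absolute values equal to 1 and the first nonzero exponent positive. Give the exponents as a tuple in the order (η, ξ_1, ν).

(2, -3, 1)

L: e_1·(-1) + e_2·(0) + e_3·(2) = 0
T: e_1·(-1) + e_2·(-1) + e_3·(-1) = 0
Solving this homogeneous linear system for the smallest-integer solution (first nonzero entry positive) gives (2, -3, 1).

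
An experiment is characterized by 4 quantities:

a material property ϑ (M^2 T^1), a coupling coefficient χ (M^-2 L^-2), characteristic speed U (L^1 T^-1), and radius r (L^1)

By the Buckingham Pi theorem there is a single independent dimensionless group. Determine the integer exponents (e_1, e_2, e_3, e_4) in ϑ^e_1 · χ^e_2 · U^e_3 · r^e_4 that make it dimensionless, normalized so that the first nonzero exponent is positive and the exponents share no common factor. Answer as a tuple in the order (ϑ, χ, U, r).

M: e_1·(2) + e_2·(-2) + e_3·(0) + e_4·(0) = 0
L: e_1·(0) + e_2·(-2) + e_3·(1) + e_4·(1) = 0
T: e_1·(1) + e_2·(0) + e_3·(-1) + e_4·(0) = 0
Solving this homogeneous linear system for the smallest-integer solution (first nonzero entry positive) gives (1, 1, 1, 1).

(1, 1, 1, 1)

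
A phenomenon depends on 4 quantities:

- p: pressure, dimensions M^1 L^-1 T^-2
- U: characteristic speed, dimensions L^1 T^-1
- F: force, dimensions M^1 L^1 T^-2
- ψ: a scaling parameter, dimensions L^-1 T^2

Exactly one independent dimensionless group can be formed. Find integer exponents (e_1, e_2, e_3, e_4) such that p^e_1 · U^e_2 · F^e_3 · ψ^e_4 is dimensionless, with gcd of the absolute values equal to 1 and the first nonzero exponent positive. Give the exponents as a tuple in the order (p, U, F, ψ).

M: e_1·(1) + e_2·(0) + e_3·(1) + e_4·(0) = 0
L: e_1·(-1) + e_2·(1) + e_3·(1) + e_4·(-1) = 0
T: e_1·(-2) + e_2·(-1) + e_3·(-2) + e_4·(2) = 0
Solving this homogeneous linear system for the smallest-integer solution (first nonzero entry positive) gives (1, 4, -1, 2).

(1, 4, -1, 2)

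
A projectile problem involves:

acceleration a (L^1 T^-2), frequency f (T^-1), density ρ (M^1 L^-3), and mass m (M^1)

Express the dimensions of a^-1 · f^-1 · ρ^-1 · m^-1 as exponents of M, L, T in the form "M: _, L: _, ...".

Collect each base-dimension exponent across the product:
  M: −(0) − (0) − (1) − (1) = -2
  L: −(1) − (0) − (-3) − (0) = 2
  T: −(-2) − (-1) − (0) − (0) = 3
So the dimensions are [M⁻² L² T³].

M: -2, L: 2, T: 3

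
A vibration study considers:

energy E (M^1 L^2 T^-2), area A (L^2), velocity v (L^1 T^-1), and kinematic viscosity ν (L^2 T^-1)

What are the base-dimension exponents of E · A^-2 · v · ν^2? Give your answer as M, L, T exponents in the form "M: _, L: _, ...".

Collect each base-dimension exponent across the product:
  M: (1) − 2·(0) + (0) + 2·(0) = 1
  L: (2) − 2·(2) + (1) + 2·(2) = 3
  T: (-2) − 2·(0) + (-1) + 2·(-1) = -5
So the dimensions are [M L³ T⁻⁵].

M: 1, L: 3, T: -5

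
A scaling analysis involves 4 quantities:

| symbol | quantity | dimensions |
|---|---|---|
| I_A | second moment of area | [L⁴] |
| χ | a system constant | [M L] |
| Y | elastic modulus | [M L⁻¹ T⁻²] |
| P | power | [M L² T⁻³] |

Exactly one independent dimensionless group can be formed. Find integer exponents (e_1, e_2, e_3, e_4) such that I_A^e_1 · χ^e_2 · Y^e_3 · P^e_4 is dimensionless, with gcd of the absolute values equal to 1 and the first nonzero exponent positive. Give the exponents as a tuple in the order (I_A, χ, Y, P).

M: e_1·(0) + e_2·(1) + e_3·(1) + e_4·(1) = 0
L: e_1·(4) + e_2·(1) + e_3·(-1) + e_4·(2) = 0
T: e_1·(0) + e_2·(0) + e_3·(-2) + e_4·(-3) = 0
Solving this homogeneous linear system for the smallest-integer solution (first nonzero entry positive) gives (2, -1, 3, -2).

(2, -1, 3, -2)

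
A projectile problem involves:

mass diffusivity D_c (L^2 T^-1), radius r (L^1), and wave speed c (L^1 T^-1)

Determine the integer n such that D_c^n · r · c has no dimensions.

Balance the L exponent: (2)·n from D_c, plus (1) + (1) = 2 from the rest, must sum to zero.
2n + 2 = 0, so n = -1.

-1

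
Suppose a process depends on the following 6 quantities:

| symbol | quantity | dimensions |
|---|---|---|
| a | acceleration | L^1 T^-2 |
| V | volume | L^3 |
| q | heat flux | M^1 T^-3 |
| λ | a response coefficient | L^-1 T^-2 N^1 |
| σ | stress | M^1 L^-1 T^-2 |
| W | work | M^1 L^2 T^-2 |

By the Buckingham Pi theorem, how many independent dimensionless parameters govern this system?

2

There are 6 variables and 4 base dimensions (M, L, T, N).
The dimension matrix has rank 4.
Independent dimensionless groups: 6 − 4 = 2.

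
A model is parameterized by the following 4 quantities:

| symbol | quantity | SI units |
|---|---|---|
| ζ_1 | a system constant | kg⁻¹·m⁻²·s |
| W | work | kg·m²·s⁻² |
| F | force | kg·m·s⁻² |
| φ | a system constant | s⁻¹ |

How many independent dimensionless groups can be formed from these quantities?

1

There are 4 variables and 3 base dimensions (M, L, T).
The dimension matrix has rank 3.
Independent dimensionless groups: 4 − 3 = 1.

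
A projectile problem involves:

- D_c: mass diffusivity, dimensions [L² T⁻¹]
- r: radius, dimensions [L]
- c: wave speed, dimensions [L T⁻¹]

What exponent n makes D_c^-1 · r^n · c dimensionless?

1

Balance the L exponent: (1)·n from r, plus −(2) + (1) = -1 from the rest, must sum to zero.
n − 1 = 0, so n = 1.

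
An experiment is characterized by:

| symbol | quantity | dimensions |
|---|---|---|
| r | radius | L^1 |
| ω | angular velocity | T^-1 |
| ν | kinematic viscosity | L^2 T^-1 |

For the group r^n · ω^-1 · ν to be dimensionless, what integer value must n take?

-2

Balance the L exponent: (1)·n from r, plus −(0) + (2) = 2 from the rest, must sum to zero.
n + 2 = 0, so n = -2.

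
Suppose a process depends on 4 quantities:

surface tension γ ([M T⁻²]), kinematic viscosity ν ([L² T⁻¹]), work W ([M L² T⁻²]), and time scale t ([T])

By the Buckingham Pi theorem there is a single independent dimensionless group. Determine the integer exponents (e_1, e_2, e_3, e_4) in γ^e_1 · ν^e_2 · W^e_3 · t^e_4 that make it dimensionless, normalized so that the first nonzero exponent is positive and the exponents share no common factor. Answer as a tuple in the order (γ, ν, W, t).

M: e_1·(1) + e_2·(0) + e_3·(1) + e_4·(0) = 0
L: e_1·(0) + e_2·(2) + e_3·(2) + e_4·(0) = 0
T: e_1·(-2) + e_2·(-1) + e_3·(-2) + e_4·(1) = 0
Solving this homogeneous linear system for the smallest-integer solution (first nonzero entry positive) gives (1, 1, -1, 1).

(1, 1, -1, 1)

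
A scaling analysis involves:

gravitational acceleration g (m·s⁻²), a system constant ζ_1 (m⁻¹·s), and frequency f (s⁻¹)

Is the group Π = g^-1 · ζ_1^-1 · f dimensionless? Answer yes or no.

yes

Sum the exponent of each base dimension across the product:
  M: −[g]_M − [ζ_1]_M + [f]_M = −(0) − (0) + (0) = 0
  L: −[g]_L − [ζ_1]_L + [f]_L = −(1) − (-1) + (0) = 0
  T: −[g]_T − [ζ_1]_T + [f]_T = −(-2) − (1) + (-1) = 0
All base exponents vanish — dimensionless.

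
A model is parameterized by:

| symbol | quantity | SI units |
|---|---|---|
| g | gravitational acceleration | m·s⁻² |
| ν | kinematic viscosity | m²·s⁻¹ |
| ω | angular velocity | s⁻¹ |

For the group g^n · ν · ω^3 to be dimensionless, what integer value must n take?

-2

Balance the L exponent: (1)·n from g, plus (2) + 3·(0) = 2 from the rest, must sum to zero.
n + 2 = 0, so n = -2.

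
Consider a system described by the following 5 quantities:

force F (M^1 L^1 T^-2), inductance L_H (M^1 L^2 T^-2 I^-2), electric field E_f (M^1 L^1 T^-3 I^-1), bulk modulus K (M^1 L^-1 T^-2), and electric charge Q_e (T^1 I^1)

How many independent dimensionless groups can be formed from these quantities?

There are 5 variables and 4 base dimensions (M, L, T, I).
The dimension matrix has rank 4.
Independent dimensionless groups: 5 − 4 = 1.

1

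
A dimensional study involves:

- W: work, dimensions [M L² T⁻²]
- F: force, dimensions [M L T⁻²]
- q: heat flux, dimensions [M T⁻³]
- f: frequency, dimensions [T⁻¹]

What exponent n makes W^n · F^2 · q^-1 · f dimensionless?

Balance the M exponent: (1)·n from W, plus 2·(1) − (1) + (0) = 1 from the rest, must sum to zero.
n + 1 = 0, so n = -1.

-1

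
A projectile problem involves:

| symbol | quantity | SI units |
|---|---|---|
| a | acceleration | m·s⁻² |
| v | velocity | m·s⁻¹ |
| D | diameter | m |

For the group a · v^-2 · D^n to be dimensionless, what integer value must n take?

1

Balance the L exponent: (1)·n from D, plus (1) − 2·(1) = -1 from the rest, must sum to zero.
n − 1 = 0, so n = 1.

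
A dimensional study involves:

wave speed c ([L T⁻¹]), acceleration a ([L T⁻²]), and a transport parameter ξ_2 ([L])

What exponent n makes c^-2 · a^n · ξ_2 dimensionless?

Balance the L exponent: (1)·n from a, plus −2·(1) + (1) = -1 from the rest, must sum to zero.
n − 1 = 0, so n = 1.

1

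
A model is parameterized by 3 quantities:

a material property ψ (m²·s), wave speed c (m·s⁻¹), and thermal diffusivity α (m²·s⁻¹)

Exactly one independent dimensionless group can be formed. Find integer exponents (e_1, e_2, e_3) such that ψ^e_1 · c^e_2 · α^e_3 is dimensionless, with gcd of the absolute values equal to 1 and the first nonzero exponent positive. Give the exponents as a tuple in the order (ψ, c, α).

L: e_1·(2) + e_2·(1) + e_3·(2) = 0
T: e_1·(1) + e_2·(-1) + e_3·(-1) = 0
Solving this homogeneous linear system for the smallest-integer solution (first nonzero entry positive) gives (1, 4, -3).

(1, 4, -3)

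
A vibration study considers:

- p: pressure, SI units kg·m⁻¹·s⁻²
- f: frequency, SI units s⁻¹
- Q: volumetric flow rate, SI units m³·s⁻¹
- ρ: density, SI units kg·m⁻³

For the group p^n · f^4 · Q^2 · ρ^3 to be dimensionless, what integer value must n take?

-3

Balance the M exponent: (1)·n from p, plus 4·(0) + 2·(0) + 3·(1) = 3 from the rest, must sum to zero.
n + 3 = 0, so n = -3.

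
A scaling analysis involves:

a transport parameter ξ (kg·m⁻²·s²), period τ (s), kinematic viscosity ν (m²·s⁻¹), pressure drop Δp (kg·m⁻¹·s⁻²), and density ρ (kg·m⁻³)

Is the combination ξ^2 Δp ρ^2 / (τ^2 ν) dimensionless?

Sum the exponent of each base dimension across the product:
  M: 2·[ξ]_M − 2·[τ]_M − [ν]_M + [Δp]_M + 2·[ρ]_M = 2·(1) − 2·(0) − (0) + (1) + 2·(1) = 5
  L: 2·[ξ]_L − 2·[τ]_L − [ν]_L + [Δp]_L + 2·[ρ]_L = 2·(-2) − 2·(0) − (2) + (-1) + 2·(-3) = -13
  T: 2·[ξ]_T − 2·[τ]_T − [ν]_T + [Δp]_T + 2·[ρ]_T = 2·(2) − 2·(1) − (-1) + (-2) + 2·(0) = 1
Net dimensions [M⁵ L⁻¹³ T] ≠ [1] — not dimensionless.

no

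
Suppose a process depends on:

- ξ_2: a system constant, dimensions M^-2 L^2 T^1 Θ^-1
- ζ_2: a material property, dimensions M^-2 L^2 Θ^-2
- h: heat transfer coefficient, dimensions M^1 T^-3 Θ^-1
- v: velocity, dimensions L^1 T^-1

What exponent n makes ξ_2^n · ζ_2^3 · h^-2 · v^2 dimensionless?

Balance the M exponent: (-2)·n from ξ_2, plus 3·(-2) − 2·(1) + 2·(0) = -8 from the rest, must sum to zero.
-2n − 8 = 0, so n = -4.

-4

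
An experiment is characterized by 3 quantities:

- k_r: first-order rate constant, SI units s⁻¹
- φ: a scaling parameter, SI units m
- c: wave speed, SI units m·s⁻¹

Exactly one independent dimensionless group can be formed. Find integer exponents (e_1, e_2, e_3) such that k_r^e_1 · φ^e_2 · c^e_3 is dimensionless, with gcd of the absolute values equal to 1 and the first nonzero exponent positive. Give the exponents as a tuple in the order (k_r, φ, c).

(1, 1, -1)

L: e_1·(0) + e_2·(1) + e_3·(1) = 0
T: e_1·(-1) + e_2·(0) + e_3·(-1) = 0
Solving this homogeneous linear system for the smallest-integer solution (first nonzero entry positive) gives (1, 1, -1).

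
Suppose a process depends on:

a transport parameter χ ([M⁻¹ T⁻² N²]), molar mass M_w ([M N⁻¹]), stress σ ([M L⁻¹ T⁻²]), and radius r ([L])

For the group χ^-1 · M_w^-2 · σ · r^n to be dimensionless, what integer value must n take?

Balance the L exponent: (1)·n from r, plus −(0) − 2·(0) + (-1) = -1 from the rest, must sum to zero.
n − 1 = 0, so n = 1.

1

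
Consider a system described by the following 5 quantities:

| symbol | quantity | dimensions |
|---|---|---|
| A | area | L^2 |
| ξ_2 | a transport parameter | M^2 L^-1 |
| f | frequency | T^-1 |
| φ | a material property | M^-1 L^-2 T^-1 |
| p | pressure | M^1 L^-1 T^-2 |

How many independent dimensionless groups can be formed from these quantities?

There are 5 variables and 3 base dimensions (M, L, T).
The dimension matrix has rank 3.
Independent dimensionless groups: 5 − 3 = 2.

2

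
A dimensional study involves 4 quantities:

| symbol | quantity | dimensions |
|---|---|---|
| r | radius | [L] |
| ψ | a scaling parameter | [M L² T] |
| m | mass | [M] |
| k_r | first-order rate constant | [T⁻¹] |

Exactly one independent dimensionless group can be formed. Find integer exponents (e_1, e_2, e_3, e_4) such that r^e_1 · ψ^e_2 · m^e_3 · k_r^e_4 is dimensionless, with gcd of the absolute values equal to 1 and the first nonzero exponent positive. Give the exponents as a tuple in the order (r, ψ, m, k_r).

(2, -1, 1, -1)

M: e_1·(0) + e_2·(1) + e_3·(1) + e_4·(0) = 0
L: e_1·(1) + e_2·(2) + e_3·(0) + e_4·(0) = 0
T: e_1·(0) + e_2·(1) + e_3·(0) + e_4·(-1) = 0
Solving this homogeneous linear system for the smallest-integer solution (first nonzero entry positive) gives (2, -1, 1, -1).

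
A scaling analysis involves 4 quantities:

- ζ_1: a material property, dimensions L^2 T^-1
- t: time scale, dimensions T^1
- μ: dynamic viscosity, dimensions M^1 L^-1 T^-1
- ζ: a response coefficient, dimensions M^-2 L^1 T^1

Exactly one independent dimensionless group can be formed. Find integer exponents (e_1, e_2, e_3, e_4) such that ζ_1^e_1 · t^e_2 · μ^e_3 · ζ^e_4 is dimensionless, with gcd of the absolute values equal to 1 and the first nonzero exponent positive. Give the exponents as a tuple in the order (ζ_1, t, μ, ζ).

(1, 3, 4, 2)

M: e_1·(0) + e_2·(0) + e_3·(1) + e_4·(-2) = 0
L: e_1·(2) + e_2·(0) + e_3·(-1) + e_4·(1) = 0
T: e_1·(-1) + e_2·(1) + e_3·(-1) + e_4·(1) = 0
Solving this homogeneous linear system for the smallest-integer solution (first nonzero entry positive) gives (1, 3, 4, 2).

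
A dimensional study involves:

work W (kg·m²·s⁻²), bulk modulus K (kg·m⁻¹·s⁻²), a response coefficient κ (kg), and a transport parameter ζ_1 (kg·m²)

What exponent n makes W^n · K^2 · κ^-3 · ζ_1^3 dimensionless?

Balance the M exponent: (1)·n from W, plus 2·(1) − 3·(1) + 3·(1) = 2 from the rest, must sum to zero.
n + 2 = 0, so n = -2.

-2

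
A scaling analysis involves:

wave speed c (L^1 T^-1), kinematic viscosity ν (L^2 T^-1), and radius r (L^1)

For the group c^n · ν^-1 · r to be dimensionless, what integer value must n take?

1

Balance the L exponent: (1)·n from c, plus −(2) + (1) = -1 from the rest, must sum to zero.
n − 1 = 0, so n = 1.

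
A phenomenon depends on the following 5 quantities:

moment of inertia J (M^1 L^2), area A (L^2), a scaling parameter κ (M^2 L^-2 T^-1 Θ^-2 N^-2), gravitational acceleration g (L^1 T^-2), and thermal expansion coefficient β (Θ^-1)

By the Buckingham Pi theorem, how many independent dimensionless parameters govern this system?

0

There are 5 variables and 5 base dimensions (M, L, T, Θ, N).
The dimension matrix has rank 5.
Independent dimensionless groups: 5 − 5 = 0.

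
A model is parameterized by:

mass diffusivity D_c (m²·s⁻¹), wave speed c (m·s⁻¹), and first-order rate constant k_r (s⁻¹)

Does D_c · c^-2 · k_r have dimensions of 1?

yes

Sum the exponent of each base dimension across the product:
  L: [D_c]_L − 2·[c]_L + [k_r]_L = (2) − 2·(1) + (0) = 0
  T: [D_c]_T − 2·[c]_T + [k_r]_T = (-1) − 2·(-1) + (-1) = 0
All base exponents vanish — dimensionless.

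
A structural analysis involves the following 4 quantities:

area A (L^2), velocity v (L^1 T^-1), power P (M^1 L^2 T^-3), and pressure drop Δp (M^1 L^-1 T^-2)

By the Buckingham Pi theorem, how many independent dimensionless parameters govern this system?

1

There are 4 variables and 3 base dimensions (M, L, T).
The dimension matrix has rank 3.
Independent dimensionless groups: 4 − 3 = 1.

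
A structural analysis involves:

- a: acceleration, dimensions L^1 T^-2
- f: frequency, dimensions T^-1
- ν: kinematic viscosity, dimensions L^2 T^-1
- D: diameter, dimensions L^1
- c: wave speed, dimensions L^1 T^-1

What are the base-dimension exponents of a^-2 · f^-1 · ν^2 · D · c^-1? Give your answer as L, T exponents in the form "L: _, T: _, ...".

L: 2, T: 4

Collect each base-dimension exponent across the product:
  L: −2·(1) − (0) + 2·(2) + (1) − (1) = 2
  T: −2·(-2) − (-1) + 2·(-1) + (0) − (-1) = 4
So the dimensions are [L² T⁴].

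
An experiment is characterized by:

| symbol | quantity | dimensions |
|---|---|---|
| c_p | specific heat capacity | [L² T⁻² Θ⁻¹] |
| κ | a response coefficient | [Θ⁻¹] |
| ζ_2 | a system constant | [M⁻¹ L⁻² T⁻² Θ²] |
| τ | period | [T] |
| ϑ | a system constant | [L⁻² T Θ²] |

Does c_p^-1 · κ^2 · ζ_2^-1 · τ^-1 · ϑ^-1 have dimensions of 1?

Sum the exponent of each base dimension across the product:
  M: −[c_p]_M + 2·[κ]_M − [ζ_2]_M − [τ]_M − [ϑ]_M = −(0) + 2·(0) − (-1) − (0) − (0) = 1
  L: −[c_p]_L + 2·[κ]_L − [ζ_2]_L − [τ]_L − [ϑ]_L = −(2) + 2·(0) − (-2) − (0) − (-2) = 2
  T: −[c_p]_T + 2·[κ]_T − [ζ_2]_T − [τ]_T − [ϑ]_T = −(-2) + 2·(0) − (-2) − (1) − (1) = 2
  Θ: −[c_p]_Θ + 2·[κ]_Θ − [ζ_2]_Θ − [τ]_Θ − [ϑ]_Θ = −(-1) + 2·(-1) − (2) − (0) − (2) = -5
Net dimensions [M L² T² Θ⁻⁵] ≠ [1] — not dimensionless.

no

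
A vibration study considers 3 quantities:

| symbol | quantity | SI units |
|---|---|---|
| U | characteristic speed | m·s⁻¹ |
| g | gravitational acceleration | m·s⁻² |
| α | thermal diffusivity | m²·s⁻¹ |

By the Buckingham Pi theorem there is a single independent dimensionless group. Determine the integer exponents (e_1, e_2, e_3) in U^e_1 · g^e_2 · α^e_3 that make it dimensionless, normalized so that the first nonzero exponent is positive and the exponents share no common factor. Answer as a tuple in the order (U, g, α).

L: e_1·(1) + e_2·(1) + e_3·(2) = 0
T: e_1·(-1) + e_2·(-2) + e_3·(-1) = 0
Solving this homogeneous linear system for the smallest-integer solution (first nonzero entry positive) gives (3, -1, -1).

(3, -1, -1)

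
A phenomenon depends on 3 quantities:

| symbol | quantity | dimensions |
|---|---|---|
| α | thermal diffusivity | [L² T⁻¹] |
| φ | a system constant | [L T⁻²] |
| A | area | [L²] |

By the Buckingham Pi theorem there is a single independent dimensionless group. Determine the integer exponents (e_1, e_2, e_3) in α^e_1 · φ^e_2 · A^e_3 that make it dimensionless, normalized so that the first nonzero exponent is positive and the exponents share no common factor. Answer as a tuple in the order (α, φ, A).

L: e_1·(2) + e_2·(1) + e_3·(2) = 0
T: e_1·(-1) + e_2·(-2) + e_3·(0) = 0
Solving this homogeneous linear system for the smallest-integer solution (first nonzero entry positive) gives (4, -2, -3).

(4, -2, -3)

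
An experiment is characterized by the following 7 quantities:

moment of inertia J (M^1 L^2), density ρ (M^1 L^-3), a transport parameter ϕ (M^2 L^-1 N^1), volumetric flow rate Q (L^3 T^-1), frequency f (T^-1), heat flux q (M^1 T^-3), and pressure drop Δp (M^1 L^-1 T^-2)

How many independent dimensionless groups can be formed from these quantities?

There are 7 variables and 4 base dimensions (M, L, T, N).
The dimension matrix has rank 4.
Independent dimensionless groups: 7 − 4 = 3.

3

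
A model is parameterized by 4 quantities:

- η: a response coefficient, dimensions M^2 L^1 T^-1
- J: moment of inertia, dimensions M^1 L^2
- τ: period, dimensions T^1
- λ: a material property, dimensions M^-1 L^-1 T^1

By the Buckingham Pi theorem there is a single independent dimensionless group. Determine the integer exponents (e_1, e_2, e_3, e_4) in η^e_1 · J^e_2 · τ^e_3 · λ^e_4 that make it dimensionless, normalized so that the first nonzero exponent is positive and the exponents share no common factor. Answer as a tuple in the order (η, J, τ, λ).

M: e_1·(2) + e_2·(1) + e_3·(0) + e_4·(-1) = 0
L: e_1·(1) + e_2·(2) + e_3·(0) + e_4·(-1) = 0
T: e_1·(-1) + e_2·(0) + e_3·(1) + e_4·(1) = 0
Solving this homogeneous linear system for the smallest-integer solution (first nonzero entry positive) gives (1, 1, -2, 3).

(1, 1, -2, 3)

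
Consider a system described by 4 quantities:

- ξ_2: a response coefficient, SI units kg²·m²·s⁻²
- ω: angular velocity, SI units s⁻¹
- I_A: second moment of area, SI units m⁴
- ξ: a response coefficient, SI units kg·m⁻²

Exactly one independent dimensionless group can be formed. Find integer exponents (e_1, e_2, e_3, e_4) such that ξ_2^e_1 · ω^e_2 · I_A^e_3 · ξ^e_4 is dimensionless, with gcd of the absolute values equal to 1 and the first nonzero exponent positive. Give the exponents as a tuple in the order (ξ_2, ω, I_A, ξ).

(2, -4, -3, -4)

M: e_1·(2) + e_2·(0) + e_3·(0) + e_4·(1) = 0
L: e_1·(2) + e_2·(0) + e_3·(4) + e_4·(-2) = 0
T: e_1·(-2) + e_2·(-1) + e_3·(0) + e_4·(0) = 0
Solving this homogeneous linear system for the smallest-integer solution (first nonzero entry positive) gives (2, -4, -3, -4).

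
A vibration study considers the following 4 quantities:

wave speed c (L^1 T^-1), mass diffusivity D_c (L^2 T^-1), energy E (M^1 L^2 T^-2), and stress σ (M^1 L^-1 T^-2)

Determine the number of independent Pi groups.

1

There are 4 variables and 3 base dimensions (M, L, T).
The dimension matrix has rank 3.
Independent dimensionless groups: 4 − 3 = 1.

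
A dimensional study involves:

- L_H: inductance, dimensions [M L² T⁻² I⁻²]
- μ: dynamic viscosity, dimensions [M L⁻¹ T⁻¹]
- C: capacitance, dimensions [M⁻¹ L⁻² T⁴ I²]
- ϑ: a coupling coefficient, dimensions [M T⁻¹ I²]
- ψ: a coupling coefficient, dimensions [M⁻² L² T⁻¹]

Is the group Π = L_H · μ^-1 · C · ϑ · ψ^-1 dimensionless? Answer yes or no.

Sum the exponent of each base dimension across the product:
  M: [L_H]_M − [μ]_M + [C]_M + [ϑ]_M − [ψ]_M = (1) − (1) + (-1) + (1) − (-2) = 2
  L: [L_H]_L − [μ]_L + [C]_L + [ϑ]_L − [ψ]_L = (2) − (-1) + (-2) + (0) − (2) = -1
  T: [L_H]_T − [μ]_T + [C]_T + [ϑ]_T − [ψ]_T = (-2) − (-1) + (4) + (-1) − (-1) = 3
  I: [L_H]_I − [μ]_I + [C]_I + [ϑ]_I − [ψ]_I = (-2) − (0) + (2) + (2) − (0) = 2
Net dimensions [M² L⁻¹ T³ I²] ≠ [1] — not dimensionless.

no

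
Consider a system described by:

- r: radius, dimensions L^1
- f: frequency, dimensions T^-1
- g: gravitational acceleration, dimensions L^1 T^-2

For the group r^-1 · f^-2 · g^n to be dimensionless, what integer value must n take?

1

Balance the L exponent: (1)·n from g, plus −(1) − 2·(0) = -1 from the rest, must sum to zero.
n − 1 = 0, so n = 1.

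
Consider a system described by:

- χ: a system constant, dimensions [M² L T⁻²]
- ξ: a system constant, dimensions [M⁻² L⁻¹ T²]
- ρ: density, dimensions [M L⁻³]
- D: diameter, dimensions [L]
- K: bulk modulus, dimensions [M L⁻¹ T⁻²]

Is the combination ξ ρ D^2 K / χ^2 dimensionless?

Sum the exponent of each base dimension across the product:
  M: −2·[χ]_M + [ξ]_M + [ρ]_M + 2·[D]_M + [K]_M = −2·(2) + (-2) + (1) + 2·(0) + (1) = -4
  L: −2·[χ]_L + [ξ]_L + [ρ]_L + 2·[D]_L + [K]_L = −2·(1) + (-1) + (-3) + 2·(1) + (-1) = -5
  T: −2·[χ]_T + [ξ]_T + [ρ]_T + 2·[D]_T + [K]_T = −2·(-2) + (2) + (0) + 2·(0) + (-2) = 4
Net dimensions [M⁻⁴ L⁻⁵ T⁴] ≠ [1] — not dimensionless.

no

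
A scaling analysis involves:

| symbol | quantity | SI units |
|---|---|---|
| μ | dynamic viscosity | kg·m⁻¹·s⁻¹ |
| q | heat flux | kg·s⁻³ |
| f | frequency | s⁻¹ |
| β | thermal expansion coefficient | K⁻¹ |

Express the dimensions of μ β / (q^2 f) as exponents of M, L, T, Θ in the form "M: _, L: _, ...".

M: -1, L: -1, T: 6, Θ: -1

Collect each base-dimension exponent across the product:
  M: (1) − 2·(1) − (0) + (0) = -1
  L: (-1) − 2·(0) − (0) + (0) = -1
  T: (-1) − 2·(-3) − (-1) + (0) = 6
  Θ: (0) − 2·(0) − (0) + (-1) = -1
So the dimensions are [M⁻¹ L⁻¹ T⁶ Θ⁻¹].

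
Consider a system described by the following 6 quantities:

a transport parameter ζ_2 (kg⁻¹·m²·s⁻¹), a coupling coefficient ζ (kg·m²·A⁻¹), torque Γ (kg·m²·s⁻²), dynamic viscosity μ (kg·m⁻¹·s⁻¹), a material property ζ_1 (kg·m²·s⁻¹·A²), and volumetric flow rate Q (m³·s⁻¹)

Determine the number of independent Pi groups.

There are 6 variables and 4 base dimensions (M, L, T, I).
The dimension matrix has rank 4.
Independent dimensionless groups: 6 − 4 = 2.

2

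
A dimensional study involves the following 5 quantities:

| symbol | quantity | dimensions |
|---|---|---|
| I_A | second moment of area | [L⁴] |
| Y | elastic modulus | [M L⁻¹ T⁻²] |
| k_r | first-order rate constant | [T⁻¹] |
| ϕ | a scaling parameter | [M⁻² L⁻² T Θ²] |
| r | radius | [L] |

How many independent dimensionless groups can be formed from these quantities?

There are 5 variables and 4 base dimensions (M, L, T, Θ).
The dimension matrix has rank 4.
Independent dimensionless groups: 5 − 4 = 1.

1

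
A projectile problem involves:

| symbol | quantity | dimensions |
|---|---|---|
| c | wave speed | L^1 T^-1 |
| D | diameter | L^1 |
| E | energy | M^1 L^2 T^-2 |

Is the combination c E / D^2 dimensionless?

no

Sum the exponent of each base dimension across the product:
  M: [c]_M − 2·[D]_M + [E]_M = (0) − 2·(0) + (1) = 1
  L: [c]_L − 2·[D]_L + [E]_L = (1) − 2·(1) + (2) = 1
  T: [c]_T − 2·[D]_T + [E]_T = (-1) − 2·(0) + (-2) = -3
Net dimensions [M L T⁻³] ≠ [1] — not dimensionless.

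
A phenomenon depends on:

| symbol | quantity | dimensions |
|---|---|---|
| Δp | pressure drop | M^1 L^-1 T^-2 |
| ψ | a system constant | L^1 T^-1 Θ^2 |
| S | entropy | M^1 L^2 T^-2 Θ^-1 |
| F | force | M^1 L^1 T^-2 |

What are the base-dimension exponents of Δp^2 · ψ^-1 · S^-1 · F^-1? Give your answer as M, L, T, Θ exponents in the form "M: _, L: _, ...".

M: 0, L: -6, T: 1, Θ: -1

Collect each base-dimension exponent across the product:
  M: 2·(1) − (0) − (1) − (1) = 0
  L: 2·(-1) − (1) − (2) − (1) = -6
  T: 2·(-2) − (-1) − (-2) − (-2) = 1
  Θ: 2·(0) − (2) − (-1) − (0) = -1
So the dimensions are [L⁻⁶ T Θ⁻¹].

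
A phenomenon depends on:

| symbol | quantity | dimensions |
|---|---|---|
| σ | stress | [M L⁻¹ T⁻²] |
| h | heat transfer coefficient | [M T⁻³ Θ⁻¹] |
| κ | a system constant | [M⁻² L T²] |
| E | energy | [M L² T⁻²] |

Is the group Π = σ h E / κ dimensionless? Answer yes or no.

no

Sum the exponent of each base dimension across the product:
  M: [σ]_M + [h]_M − [κ]_M + [E]_M = (1) + (1) − (-2) + (1) = 5
  L: [σ]_L + [h]_L − [κ]_L + [E]_L = (-1) + (0) − (1) + (2) = 0
  T: [σ]_T + [h]_T − [κ]_T + [E]_T = (-2) + (-3) − (2) + (-2) = -9
  Θ: [σ]_Θ + [h]_Θ − [κ]_Θ + [E]_Θ = (0) + (-1) − (0) + (0) = -1
Net dimensions [M⁵ T⁻⁹ Θ⁻¹] ≠ [1] — not dimensionless.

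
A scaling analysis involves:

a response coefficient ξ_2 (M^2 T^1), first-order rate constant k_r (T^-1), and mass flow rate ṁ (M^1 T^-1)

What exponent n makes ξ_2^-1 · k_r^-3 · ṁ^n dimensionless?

Balance the M exponent: (1)·n from ṁ, plus −(2) − 3·(0) = -2 from the rest, must sum to zero.
n − 2 = 0, so n = 2.

2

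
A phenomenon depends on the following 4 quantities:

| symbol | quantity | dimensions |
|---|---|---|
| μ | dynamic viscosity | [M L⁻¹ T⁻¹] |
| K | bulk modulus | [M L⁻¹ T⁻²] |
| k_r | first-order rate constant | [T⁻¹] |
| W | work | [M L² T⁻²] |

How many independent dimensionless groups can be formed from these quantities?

1

There are 4 variables and 3 base dimensions (M, L, T).
The dimension matrix has rank 3.
Independent dimensionless groups: 4 − 3 = 1.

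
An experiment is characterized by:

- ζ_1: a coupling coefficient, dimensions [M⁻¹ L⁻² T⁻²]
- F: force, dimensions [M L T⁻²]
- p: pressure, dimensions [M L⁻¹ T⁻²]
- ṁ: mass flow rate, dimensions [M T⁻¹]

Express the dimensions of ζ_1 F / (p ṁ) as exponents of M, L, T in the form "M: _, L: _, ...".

M: -2, L: 0, T: -1

Collect each base-dimension exponent across the product:
  M: (-1) + (1) − (1) − (1) = -2
  L: (-2) + (1) − (-1) − (0) = 0
  T: (-2) + (-2) − (-2) − (-1) = -1
So the dimensions are [M⁻² T⁻¹].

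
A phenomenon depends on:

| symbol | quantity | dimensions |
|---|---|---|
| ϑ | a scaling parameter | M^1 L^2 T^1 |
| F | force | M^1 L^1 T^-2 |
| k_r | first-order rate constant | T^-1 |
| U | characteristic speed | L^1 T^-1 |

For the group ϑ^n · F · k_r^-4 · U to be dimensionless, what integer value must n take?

-1

Balance the M exponent: (1)·n from ϑ, plus (1) − 4·(0) + (0) = 1 from the rest, must sum to zero.
n + 1 = 0, so n = -1.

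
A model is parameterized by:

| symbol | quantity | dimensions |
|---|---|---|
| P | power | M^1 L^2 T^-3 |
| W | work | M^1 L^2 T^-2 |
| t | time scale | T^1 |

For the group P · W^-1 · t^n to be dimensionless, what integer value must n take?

1

Balance the T exponent: (1)·n from t, plus (-3) − (-2) = -1 from the rest, must sum to zero.
n − 1 = 0, so n = 1.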